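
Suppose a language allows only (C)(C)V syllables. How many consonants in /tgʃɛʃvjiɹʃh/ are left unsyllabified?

Syllabifying with onset maximization leaves /t/, /ʃ/, /ɹ/, /ʃ/, /h/ stranded (no codas are permitted; onsets may contain at most 2 consonants).

5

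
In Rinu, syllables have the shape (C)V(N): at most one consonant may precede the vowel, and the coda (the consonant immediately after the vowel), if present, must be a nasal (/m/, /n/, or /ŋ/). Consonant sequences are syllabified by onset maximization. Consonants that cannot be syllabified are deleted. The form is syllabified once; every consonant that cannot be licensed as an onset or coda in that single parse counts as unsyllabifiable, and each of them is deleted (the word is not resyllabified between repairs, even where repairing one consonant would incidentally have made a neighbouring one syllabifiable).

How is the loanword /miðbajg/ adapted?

Under (C)V(N), the unsyllabifiable consonants are /ð/, /j/, /g/ (only a nasal (/m/, /n/, or /ŋ/) is licensed in coda position; onsets are limited to one consonant).
Deleting the stranded consonants removes /ð/, /j/, /g/.

miba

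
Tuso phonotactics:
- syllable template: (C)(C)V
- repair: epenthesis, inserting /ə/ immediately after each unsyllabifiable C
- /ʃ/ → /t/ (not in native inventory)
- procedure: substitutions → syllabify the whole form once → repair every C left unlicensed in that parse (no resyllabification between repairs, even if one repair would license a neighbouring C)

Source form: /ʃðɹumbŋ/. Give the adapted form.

Substitution: /ʃ/ → /t/, giving /tðɹumbŋ/.
The consonants /t/, /m/, /b/, /ŋ/ cannot be parsed into a legal (C)(C)V syllable (no codas are permitted; onsets may contain at most 2 consonants).
Each unlicensed consonant becomes the onset of a new syllable: /t/ → /tə/, /m/ → /mə/, /b/ → /bə/, /ŋ/ → /ŋə/.

təðɹuməbəŋə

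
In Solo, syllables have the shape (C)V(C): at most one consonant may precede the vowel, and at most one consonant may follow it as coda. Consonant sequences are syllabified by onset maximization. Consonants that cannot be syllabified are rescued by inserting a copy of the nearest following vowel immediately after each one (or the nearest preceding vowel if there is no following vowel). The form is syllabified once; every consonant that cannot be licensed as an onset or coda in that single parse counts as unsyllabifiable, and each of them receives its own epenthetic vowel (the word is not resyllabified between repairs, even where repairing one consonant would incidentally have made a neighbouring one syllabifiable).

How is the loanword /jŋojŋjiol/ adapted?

The consonants /j/, /ŋ/ cannot be parsed into a legal (C)V(C) syllable (at most one coda consonant is licensed; onsets are limited to one consonant).
Inserting the epenthetic vowel yields /j/ → /jo/, /ŋ/ → /ŋi/.

joŋojŋijiol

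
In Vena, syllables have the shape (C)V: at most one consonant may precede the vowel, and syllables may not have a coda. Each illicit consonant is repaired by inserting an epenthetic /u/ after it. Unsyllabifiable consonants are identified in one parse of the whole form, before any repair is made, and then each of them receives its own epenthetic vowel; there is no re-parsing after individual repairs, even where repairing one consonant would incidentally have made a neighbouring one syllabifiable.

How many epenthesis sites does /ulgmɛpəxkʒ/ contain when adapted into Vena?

The unsyllabifiable consonants are /l/, /g/, /x/, /k/, /ʒ/; each receives one epenthetic vowel.

5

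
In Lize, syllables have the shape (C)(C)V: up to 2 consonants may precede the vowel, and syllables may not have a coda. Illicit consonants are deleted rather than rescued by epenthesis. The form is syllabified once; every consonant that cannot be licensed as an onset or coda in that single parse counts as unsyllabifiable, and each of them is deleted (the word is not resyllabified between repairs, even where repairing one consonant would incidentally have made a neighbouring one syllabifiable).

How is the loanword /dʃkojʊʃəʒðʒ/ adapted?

ʃkojʊʃə

The consonants /d/, /ʒ/, /ð/, /ʒ/ cannot be parsed into a legal (C)(C)V syllable (no codas are permitted; onsets may contain at most 2 consonants).
Deletion applies to /d/, /ʒ/, /ð/, /ʒ/.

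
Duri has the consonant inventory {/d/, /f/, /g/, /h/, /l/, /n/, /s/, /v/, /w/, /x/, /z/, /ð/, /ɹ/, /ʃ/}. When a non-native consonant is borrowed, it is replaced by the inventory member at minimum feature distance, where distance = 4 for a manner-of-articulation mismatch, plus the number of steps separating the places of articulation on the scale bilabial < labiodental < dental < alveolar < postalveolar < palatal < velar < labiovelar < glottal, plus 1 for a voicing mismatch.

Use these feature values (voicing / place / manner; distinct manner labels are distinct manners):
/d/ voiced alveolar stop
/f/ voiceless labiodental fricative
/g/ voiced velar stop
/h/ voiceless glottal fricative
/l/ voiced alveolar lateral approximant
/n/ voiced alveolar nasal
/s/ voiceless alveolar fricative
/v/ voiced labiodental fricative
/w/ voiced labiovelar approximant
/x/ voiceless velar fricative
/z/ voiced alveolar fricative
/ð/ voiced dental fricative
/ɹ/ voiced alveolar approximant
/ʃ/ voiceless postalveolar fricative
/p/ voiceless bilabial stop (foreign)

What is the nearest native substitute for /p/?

d

/d/ is closest: same manner (stop), place distance 3 (bilabial→alveolar), voicing differs (+1); total 4. Next closest is /f/ at distance 5.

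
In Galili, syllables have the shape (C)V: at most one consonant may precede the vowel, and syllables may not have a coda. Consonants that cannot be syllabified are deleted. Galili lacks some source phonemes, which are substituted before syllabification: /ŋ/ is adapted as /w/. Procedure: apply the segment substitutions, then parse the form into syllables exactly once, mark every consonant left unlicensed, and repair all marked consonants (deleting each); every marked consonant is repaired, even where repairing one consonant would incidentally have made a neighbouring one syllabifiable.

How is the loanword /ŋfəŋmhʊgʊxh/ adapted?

fəhʊgʊ

Substitution: /ŋ/ → /w/, giving /wfəwmhʊgʊxh/.
Under (C)V, the unsyllabifiable consonants are /w/, /w/, /m/, /x/, /h/ (no codas are permitted; onsets are limited to one consonant).
Deletion applies to /w/, /w/, /m/, /x/, /h/.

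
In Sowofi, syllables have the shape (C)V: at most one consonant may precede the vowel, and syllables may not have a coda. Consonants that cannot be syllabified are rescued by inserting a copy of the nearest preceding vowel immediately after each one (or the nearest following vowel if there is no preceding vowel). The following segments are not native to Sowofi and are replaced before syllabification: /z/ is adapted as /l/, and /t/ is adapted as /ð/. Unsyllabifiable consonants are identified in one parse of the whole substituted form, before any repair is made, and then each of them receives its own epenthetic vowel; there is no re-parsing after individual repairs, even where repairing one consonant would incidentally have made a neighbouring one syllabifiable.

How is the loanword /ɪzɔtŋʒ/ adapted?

ɪlɔðɔŋɔʒɔ

Substitution: /z/ → /l/, /t/ → /ð/, giving /ɪlɔðŋʒ/.
Under (C)V, the unsyllabifiable consonants are /ð/, /ŋ/, /ʒ/ (no codas are permitted; onsets are limited to one consonant).
Epenthesis after each stranded consonant: /ð/ → /ðɔ/, /ŋ/ → /ŋɔ/, /ʒ/ → /ʒɔ/.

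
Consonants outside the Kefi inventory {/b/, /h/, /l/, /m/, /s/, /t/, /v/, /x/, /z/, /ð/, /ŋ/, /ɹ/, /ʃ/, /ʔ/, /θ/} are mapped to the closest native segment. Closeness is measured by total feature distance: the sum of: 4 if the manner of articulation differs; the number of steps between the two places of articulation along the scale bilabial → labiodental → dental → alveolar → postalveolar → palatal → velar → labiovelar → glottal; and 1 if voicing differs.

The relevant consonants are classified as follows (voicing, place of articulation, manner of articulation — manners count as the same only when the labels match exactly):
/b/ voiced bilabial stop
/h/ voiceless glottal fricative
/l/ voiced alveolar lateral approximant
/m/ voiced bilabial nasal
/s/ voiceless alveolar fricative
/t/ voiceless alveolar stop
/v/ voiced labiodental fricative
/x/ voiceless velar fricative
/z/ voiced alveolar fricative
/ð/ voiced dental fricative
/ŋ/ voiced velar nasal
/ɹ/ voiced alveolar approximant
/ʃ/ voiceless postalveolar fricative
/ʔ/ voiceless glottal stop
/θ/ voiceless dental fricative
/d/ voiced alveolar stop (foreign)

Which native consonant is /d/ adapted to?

t

/t/ is closest: same manner (stop), place distance 0 (alveolar→alveolar), voicing differs (+1); total 1. Next closest is /b/ at distance 3.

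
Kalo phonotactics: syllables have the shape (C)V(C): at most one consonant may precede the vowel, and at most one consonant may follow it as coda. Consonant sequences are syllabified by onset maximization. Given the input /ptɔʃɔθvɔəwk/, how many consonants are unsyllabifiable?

2

Under (C)V(C), the unsyllabifiable consonants are /p/, /k/ (at most one coda consonant is licensed; onsets are limited to one consonant).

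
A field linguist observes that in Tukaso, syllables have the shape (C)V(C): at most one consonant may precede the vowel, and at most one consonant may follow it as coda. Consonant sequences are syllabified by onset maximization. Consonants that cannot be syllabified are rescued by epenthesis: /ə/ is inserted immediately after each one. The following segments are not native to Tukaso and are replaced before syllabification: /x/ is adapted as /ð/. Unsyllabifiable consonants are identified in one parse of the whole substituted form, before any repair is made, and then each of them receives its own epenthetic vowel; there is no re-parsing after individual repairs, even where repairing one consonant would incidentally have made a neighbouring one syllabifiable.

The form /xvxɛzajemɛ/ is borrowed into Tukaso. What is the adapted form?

ðəvəðɛzajemɛ

Substitution: /x/ → /ð/, giving /ðvðɛzajemɛ/.
Syllabifying with onset maximization leaves /ð/, /v/ stranded (at most one coda consonant is licensed; onsets are limited to one consonant).
Epenthesis after each stranded consonant: /ð/ → /ðə/, /v/ → /və/.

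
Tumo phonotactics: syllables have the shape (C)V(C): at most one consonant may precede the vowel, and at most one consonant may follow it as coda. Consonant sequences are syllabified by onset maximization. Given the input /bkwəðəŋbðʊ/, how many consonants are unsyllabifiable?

3

The consonants /b/, /k/, /b/ cannot be parsed into a legal (C)V(C) syllable (at most one coda consonant is licensed; onsets are limited to one consonant).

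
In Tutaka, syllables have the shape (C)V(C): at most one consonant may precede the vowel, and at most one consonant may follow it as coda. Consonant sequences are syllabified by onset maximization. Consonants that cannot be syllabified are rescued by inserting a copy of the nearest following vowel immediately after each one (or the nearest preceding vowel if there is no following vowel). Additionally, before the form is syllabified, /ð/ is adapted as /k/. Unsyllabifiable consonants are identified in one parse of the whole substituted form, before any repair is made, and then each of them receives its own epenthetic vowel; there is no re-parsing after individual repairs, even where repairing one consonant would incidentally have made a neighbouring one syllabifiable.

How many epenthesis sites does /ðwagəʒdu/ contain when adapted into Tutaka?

After substitution the input is /kwagəʒdu/.
The unsyllabifiable consonants are /k/; each receives one epenthetic vowel.

1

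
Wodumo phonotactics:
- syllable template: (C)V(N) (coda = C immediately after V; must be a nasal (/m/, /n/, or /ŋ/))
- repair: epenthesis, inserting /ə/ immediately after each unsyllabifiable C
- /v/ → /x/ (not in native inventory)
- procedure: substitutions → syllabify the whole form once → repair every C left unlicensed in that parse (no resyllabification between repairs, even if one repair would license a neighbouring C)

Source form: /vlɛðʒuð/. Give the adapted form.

xəlɛðəʒuðə

Substitution: /v/ → /x/, giving /xlɛðʒuð/.
Syllabifying with onset maximization leaves /x/, /ð/, /ð/ stranded (only a nasal (/m/, /n/, or /ŋ/) is licensed in coda position; onsets are limited to one consonant).
Epenthesis after each stranded consonant: /x/ → /xə/, /ð/ → /ðə/, /ð/ → /ðə/.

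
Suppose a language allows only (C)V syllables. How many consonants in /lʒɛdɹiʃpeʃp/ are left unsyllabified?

5

Under (C)V, the unsyllabifiable consonants are /l/, /d/, /ʃ/, /ʃ/, /p/ (no codas are permitted; onsets are limited to one consonant).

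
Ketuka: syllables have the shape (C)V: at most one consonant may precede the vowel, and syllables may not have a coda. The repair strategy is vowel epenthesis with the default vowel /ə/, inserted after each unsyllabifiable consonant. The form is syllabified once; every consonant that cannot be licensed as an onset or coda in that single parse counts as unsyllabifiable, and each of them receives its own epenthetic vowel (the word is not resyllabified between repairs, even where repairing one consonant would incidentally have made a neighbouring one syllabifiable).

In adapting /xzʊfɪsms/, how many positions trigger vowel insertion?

The unsyllabifiable consonants are /x/, /s/, /m/, /s/; each receives one epenthetic vowel.

4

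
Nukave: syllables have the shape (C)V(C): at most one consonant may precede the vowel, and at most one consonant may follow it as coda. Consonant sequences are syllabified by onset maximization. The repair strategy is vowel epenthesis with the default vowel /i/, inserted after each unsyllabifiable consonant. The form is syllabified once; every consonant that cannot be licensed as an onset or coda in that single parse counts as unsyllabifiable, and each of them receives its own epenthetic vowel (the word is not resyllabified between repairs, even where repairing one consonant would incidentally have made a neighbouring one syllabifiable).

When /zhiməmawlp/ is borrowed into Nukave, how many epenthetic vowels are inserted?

The unsyllabifiable consonants are /z/, /l/, /p/; each receives one epenthetic vowel.

3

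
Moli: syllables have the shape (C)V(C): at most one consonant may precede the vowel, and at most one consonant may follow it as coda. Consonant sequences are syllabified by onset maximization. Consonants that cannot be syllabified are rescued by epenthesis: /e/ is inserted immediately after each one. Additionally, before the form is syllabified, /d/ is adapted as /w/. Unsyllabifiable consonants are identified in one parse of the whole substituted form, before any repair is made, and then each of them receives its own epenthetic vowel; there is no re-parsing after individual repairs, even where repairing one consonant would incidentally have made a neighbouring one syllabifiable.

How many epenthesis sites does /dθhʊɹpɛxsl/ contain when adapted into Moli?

4

After substitution the input is /wθhʊɹpɛxsl/.
The unsyllabifiable consonants are /w/, /θ/, /s/, /l/; each receives one epenthetic vowel.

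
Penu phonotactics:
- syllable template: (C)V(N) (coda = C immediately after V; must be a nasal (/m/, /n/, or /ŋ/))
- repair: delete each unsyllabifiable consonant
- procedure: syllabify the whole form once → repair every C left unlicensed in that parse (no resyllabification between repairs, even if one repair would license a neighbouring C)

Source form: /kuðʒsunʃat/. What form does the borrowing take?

Syllabifying with onset maximization leaves /ð/, /ʒ/, /t/ stranded (only a nasal (/m/, /n/, or /ŋ/) is licensed in coda position; onsets are limited to one consonant).
Deletion applies to /ð/, /ʒ/, /t/.

kusunʃa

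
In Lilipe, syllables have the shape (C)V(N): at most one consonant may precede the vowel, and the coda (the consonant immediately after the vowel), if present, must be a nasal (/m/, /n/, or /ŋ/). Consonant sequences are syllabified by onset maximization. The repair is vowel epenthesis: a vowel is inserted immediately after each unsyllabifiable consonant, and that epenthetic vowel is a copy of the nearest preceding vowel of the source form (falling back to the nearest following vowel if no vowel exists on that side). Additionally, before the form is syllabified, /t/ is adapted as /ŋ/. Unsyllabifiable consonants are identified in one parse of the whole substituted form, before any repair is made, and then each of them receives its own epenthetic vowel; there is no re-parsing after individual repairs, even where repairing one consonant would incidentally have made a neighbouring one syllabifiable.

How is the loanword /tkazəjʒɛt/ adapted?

ŋakazəjəʒɛŋ

Substitution: /t/ → /ŋ/, giving /ŋkazəjʒɛŋ/.
Syllabifying with onset maximization leaves /ŋ/, /j/ stranded (only a nasal (/m/, /n/, or /ŋ/) is licensed in coda position; onsets are limited to one consonant).
Each unlicensed consonant becomes the onset of a new syllable: /ŋ/ → /ŋa/, /j/ → /jə/.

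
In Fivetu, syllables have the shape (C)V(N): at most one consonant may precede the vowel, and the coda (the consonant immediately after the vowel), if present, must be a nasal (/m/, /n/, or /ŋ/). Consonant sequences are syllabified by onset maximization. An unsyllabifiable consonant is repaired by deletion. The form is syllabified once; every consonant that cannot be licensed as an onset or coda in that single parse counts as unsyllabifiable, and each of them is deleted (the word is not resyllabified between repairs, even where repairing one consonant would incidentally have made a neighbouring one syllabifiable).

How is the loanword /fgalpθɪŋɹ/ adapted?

Syllabifying with onset maximization leaves /f/, /l/, /p/, /ɹ/ stranded (only a nasal (/m/, /n/, or /ŋ/) is licensed in coda position; onsets are limited to one consonant).
Deleting the stranded consonants removes /f/, /l/, /p/, /ɹ/.

gaθɪŋ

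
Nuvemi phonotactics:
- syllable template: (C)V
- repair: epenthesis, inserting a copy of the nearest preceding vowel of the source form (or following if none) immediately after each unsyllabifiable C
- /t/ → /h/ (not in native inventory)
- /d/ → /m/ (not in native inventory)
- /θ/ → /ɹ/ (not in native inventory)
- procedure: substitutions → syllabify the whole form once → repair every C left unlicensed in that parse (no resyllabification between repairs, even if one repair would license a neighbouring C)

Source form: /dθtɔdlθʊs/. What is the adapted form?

mɔɹɔhɔmɔlɔɹʊsʊ

Substitution: /d/ → /m/, /θ/ → /ɹ/, /t/ → /h/, giving /mɹhɔmlɹʊs/.
Under (C)V, the unsyllabifiable consonants are /m/, /ɹ/, /m/, /l/, /s/ (no codas are permitted; onsets are limited to one consonant).
Each unlicensed consonant becomes the onset of a new syllable: /m/ → /mɔ/, /ɹ/ → /ɹɔ/, /m/ → /mɔ/, /l/ → /lɔ/, /s/ → /sʊ/.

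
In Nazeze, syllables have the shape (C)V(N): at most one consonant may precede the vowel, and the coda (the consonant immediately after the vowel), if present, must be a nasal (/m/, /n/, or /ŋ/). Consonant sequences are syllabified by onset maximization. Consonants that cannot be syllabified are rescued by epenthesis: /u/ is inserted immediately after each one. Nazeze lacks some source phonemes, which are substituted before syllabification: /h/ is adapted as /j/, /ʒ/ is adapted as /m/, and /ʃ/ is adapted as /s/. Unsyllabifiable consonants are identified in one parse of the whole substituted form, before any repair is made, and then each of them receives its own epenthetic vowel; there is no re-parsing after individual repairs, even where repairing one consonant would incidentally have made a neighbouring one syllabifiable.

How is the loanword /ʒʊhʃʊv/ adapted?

mʊjusʊvu

Substitution: /ʒ/ → /m/, /h/ → /j/, /ʃ/ → /s/, giving /mʊjsʊv/.
The consonants /j/, /v/ cannot be parsed into a legal (C)V(N) syllable (only a nasal (/m/, /n/, or /ŋ/) is licensed in coda position; onsets are limited to one consonant).
Epenthesis after each stranded consonant: /j/ → /ju/, /v/ → /vu/.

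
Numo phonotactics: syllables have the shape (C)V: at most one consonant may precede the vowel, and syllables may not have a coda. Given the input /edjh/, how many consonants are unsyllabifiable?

Syllabifying with onset maximization leaves /d/, /j/, /h/ stranded (no codas are permitted; onsets are limited to one consonant).

3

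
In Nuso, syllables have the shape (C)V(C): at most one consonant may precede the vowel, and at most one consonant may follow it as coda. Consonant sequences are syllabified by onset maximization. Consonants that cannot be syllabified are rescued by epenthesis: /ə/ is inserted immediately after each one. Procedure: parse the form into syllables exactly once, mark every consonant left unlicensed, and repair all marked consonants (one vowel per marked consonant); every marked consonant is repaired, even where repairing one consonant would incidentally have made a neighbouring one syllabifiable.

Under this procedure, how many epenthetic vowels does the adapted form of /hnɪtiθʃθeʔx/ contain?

3

The unsyllabifiable consonants are /h/, /ʃ/, /x/; each receives one epenthetic vowel.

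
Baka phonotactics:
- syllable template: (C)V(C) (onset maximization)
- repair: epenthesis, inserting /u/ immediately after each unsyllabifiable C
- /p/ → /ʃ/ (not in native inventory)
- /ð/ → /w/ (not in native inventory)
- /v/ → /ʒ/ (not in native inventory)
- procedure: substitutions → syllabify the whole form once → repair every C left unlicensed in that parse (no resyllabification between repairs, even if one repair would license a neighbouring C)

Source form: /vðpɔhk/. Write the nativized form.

Substitution: /v/ → /ʒ/, /ð/ → /w/, /p/ → /ʃ/, giving /ʒwʃɔhk/.
Under (C)V(C), the unsyllabifiable consonants are /ʒ/, /w/, /k/ (at most one coda consonant is licensed; onsets are limited to one consonant).
Inserting the epenthetic vowel yields /ʒ/ → /ʒu/, /w/ → /wu/, /k/ → /ku/.

ʒuwuʃɔhku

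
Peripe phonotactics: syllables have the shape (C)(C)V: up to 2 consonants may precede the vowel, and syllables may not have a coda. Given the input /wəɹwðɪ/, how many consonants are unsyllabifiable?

1

Under (C)(C)V, the unsyllabifiable consonants are /ɹ/ (no codas are permitted; onsets may contain at most 2 consonants).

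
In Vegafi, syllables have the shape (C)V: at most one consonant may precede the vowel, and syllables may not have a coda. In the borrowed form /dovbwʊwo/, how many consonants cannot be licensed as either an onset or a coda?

Syllabifying with onset maximization leaves /v/, /b/ stranded (no codas are permitted; onsets are limited to one consonant).

2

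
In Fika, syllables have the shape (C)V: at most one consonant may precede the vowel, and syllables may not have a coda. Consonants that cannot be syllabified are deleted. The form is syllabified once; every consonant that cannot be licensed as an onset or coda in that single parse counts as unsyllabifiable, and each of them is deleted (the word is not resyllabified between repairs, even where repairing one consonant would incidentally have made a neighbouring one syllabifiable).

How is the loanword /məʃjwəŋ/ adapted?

məwə

Under (C)V, the unsyllabifiable consonants are /ʃ/, /j/, /ŋ/ (no codas are permitted; onsets are limited to one consonant).
Each unlicensed consonant is deleted: /ʃ/, /j/, /ŋ/.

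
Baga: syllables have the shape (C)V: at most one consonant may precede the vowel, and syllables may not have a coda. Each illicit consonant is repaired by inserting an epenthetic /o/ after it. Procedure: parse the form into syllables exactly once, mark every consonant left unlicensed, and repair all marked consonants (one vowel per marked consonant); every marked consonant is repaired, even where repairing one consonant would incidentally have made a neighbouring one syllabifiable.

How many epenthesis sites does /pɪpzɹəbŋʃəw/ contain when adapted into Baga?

5

The unsyllabifiable consonants are /p/, /z/, /b/, /ŋ/, /w/; each receives one epenthetic vowel.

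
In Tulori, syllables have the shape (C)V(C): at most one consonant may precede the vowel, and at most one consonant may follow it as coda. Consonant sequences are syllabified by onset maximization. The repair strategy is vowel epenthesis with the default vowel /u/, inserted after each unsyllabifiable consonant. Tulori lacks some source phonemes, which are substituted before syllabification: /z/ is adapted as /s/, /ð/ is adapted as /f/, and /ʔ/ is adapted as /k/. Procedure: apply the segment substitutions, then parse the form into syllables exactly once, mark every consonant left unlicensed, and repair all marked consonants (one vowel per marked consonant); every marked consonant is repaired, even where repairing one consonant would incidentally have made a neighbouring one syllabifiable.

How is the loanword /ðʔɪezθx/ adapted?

fukɪesθuxu

Substitution: /ð/ → /f/, /ʔ/ → /k/, /z/ → /s/, giving /fkɪesθx/.
Syllabifying with onset maximization leaves /f/, /θ/, /x/ stranded (at most one coda consonant is licensed; onsets are limited to one consonant).
Epenthesis after each stranded consonant: /f/ → /fu/, /θ/ → /θu/, /x/ → /xu/.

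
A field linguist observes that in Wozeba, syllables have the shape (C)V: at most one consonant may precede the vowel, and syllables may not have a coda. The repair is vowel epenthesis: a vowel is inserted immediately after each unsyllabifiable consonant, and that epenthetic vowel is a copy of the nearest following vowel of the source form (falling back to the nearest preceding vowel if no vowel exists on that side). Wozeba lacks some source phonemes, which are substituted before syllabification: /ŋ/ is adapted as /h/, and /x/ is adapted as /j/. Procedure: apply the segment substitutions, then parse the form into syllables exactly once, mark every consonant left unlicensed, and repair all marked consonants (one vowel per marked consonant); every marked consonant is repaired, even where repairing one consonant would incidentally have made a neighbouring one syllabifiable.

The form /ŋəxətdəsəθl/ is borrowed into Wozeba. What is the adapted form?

həjətədəsəθələ

Substitution: /ŋ/ → /h/, /x/ → /j/, giving /həjətdəsəθl/.
Syllabifying with onset maximization leaves /t/, /θ/, /l/ stranded (no codas are permitted; onsets are limited to one consonant).
Epenthesis after each stranded consonant: /t/ → /tə/, /θ/ → /θə/, /l/ → /lə/.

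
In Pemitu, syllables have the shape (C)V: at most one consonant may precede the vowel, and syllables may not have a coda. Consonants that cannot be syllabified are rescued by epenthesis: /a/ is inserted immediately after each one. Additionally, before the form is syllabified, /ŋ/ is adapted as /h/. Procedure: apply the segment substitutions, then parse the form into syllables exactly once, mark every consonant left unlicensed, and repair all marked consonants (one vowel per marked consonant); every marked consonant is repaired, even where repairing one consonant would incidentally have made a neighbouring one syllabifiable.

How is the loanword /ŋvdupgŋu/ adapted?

havadupagahu

Substitution: /ŋ/ → /h/, giving /hvdupghu/.
The consonants /h/, /v/, /p/, /g/ cannot be parsed into a legal (C)V syllable (no codas are permitted; onsets are limited to one consonant).
Inserting the epenthetic vowel yields /h/ → /ha/, /v/ → /va/, /p/ → /pa/, /g/ → /ga/.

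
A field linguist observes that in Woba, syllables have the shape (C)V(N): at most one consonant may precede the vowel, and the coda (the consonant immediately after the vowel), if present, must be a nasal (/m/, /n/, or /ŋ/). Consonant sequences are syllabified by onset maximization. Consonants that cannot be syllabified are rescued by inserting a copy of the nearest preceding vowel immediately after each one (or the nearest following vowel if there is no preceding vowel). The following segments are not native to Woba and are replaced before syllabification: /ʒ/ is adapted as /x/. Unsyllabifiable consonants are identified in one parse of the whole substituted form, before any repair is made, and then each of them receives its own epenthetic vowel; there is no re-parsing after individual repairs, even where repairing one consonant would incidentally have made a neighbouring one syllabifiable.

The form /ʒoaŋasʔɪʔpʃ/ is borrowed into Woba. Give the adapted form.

Substitution: /ʒ/ → /x/, giving /xoaŋasʔɪʔpʃ/.
Under (C)V(N), the unsyllabifiable consonants are /s/, /ʔ/, /p/, /ʃ/ (only a nasal (/m/, /n/, or /ŋ/) is licensed in coda position; onsets are limited to one consonant).
Each unlicensed consonant becomes the onset of a new syllable: /s/ → /sa/, /ʔ/ → /ʔɪ/, /p/ → /pɪ/, /ʃ/ → /ʃɪ/.

xoaŋasaʔɪʔɪpɪʃɪ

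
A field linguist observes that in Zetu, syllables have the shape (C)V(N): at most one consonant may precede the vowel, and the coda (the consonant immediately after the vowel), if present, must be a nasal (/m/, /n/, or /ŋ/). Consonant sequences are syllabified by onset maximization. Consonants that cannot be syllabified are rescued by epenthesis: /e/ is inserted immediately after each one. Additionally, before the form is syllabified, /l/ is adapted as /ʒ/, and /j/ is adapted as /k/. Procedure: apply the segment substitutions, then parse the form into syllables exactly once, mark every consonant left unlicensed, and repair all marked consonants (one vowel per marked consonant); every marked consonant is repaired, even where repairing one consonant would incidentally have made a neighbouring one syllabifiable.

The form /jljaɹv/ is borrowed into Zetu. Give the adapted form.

Substitution: /j/ → /k/, /l/ → /ʒ/, giving /kʒkaɹv/.
Under (C)V(N), the unsyllabifiable consonants are /k/, /ʒ/, /ɹ/, /v/ (only a nasal (/m/, /n/, or /ŋ/) is licensed in coda position; onsets are limited to one consonant).
Epenthesis after each stranded consonant: /k/ → /ke/, /ʒ/ → /ʒe/, /ɹ/ → /ɹe/, /v/ → /ve/.

keʒekaɹeve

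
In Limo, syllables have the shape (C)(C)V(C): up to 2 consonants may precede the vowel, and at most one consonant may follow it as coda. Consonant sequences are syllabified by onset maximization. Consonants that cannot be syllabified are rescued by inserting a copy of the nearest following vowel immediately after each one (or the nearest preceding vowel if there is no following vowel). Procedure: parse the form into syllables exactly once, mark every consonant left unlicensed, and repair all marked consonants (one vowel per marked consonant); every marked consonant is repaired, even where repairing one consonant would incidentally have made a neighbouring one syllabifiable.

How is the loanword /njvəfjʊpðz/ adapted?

nəjvəfjʊpðʊzʊ

Syllabifying with onset maximization leaves /n/, /ð/, /z/ stranded (at most one coda consonant is licensed; onsets may contain at most 2 consonants).
Epenthesis after each stranded consonant: /n/ → /nə/, /ð/ → /ðʊ/, /z/ → /zʊ/.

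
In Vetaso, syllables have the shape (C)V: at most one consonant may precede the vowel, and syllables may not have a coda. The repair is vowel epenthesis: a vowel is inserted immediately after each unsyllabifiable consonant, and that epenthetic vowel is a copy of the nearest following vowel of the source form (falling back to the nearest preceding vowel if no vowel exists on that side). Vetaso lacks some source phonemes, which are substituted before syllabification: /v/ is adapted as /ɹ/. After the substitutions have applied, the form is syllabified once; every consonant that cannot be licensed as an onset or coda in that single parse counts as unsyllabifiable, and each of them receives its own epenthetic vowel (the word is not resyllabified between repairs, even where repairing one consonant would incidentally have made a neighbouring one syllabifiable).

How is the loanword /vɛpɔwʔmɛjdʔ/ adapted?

ɹɛpɔwɛʔɛmɛjɛdɛʔɛ

Substitution: /v/ → /ɹ/, giving /ɹɛpɔwʔmɛjdʔ/.
Syllabifying with onset maximization leaves /w/, /ʔ/, /j/, /d/, /ʔ/ stranded (no codas are permitted; onsets are limited to one consonant).
Epenthesis after each stranded consonant: /w/ → /wɛ/, /ʔ/ → /ʔɛ/, /j/ → /jɛ/, /d/ → /dɛ/, /ʔ/ → /ʔɛ/.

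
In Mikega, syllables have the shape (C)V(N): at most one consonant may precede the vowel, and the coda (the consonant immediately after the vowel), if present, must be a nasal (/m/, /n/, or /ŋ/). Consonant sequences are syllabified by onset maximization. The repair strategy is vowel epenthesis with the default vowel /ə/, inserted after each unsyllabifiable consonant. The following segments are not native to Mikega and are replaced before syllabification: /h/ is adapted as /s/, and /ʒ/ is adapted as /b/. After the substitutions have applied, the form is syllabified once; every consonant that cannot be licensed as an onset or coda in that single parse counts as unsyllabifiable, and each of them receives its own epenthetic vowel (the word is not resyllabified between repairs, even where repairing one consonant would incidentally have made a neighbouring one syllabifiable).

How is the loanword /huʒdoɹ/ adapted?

Substitution: /h/ → /s/, /ʒ/ → /b/, giving /subdoɹ/.
Syllabifying with onset maximization leaves /b/, /ɹ/ stranded (only a nasal (/m/, /n/, or /ŋ/) is licensed in coda position; onsets are limited to one consonant).
Inserting the epenthetic vowel yields /b/ → /bə/, /ɹ/ → /ɹə/.

subədoɹə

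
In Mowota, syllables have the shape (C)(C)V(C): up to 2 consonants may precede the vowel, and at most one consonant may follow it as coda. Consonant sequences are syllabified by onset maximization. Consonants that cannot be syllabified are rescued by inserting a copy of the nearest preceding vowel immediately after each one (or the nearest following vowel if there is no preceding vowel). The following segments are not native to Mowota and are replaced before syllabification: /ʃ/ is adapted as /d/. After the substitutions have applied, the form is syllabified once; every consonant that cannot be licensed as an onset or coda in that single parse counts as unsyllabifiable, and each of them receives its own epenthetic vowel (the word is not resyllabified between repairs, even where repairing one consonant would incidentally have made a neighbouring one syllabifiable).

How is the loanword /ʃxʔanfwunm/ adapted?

Substitution: /ʃ/ → /d/, giving /dxʔanfwunm/.
Under (C)(C)V(C), the unsyllabifiable consonants are /d/, /m/ (at most one coda consonant is licensed; onsets may contain at most 2 consonants).
Epenthesis after each stranded consonant: /d/ → /da/, /m/ → /mu/.

daxʔanfwunmu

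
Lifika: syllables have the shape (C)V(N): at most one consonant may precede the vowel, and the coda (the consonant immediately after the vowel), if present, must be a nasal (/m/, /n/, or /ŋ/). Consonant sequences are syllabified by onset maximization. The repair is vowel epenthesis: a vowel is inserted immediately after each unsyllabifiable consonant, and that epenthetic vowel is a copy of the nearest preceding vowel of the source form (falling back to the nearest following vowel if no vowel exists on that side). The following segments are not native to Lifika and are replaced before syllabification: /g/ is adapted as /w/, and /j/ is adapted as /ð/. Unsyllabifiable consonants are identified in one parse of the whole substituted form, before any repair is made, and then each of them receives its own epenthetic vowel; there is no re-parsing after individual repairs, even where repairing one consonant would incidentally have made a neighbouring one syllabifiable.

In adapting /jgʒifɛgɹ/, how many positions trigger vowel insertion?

After substitution the input is /ðwʒifɛwɹ/.
The unsyllabifiable consonants are /ð/, /w/, /w/, /ɹ/; each receives one epenthetic vowel.

4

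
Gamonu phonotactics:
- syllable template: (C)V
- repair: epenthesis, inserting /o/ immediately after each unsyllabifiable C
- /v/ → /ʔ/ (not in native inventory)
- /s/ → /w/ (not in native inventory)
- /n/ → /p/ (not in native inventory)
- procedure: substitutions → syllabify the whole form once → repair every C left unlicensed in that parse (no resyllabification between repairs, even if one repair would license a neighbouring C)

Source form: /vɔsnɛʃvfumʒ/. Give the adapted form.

Substitution: /v/ → /ʔ/, /s/ → /w/, /n/ → /p/, giving /ʔɔwpɛʃʔfumʒ/.
Syllabifying with onset maximization leaves /w/, /ʃ/, /ʔ/, /m/, /ʒ/ stranded (no codas are permitted; onsets are limited to one consonant).
Epenthesis after each stranded consonant: /w/ → /wo/, /ʃ/ → /ʃo/, /ʔ/ → /ʔo/, /m/ → /mo/, /ʒ/ → /ʒo/.

ʔɔwopɛʃoʔofumoʒo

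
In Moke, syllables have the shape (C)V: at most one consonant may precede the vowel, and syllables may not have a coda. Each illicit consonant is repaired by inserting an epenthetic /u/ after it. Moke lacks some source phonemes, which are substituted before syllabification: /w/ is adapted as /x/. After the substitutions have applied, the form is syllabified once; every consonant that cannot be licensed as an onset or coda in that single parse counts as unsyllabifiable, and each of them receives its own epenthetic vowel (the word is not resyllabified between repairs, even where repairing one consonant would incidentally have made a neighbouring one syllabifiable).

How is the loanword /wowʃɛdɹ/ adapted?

xoxuʃɛduɹu

Substitution: /w/ → /x/, giving /xoxʃɛdɹ/.
Under (C)V, the unsyllabifiable consonants are /x/, /d/, /ɹ/ (no codas are permitted; onsets are limited to one consonant).
Inserting the epenthetic vowel yields /x/ → /xu/, /d/ → /du/, /ɹ/ → /ɹu/.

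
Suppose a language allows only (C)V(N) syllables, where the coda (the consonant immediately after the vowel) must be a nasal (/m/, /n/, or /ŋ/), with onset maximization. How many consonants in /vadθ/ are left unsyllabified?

Under (C)V(N), the unsyllabifiable consonants are /d/, /θ/ (only a nasal (/m/, /n/, or /ŋ/) is licensed in coda position; onsets are limited to one consonant).

2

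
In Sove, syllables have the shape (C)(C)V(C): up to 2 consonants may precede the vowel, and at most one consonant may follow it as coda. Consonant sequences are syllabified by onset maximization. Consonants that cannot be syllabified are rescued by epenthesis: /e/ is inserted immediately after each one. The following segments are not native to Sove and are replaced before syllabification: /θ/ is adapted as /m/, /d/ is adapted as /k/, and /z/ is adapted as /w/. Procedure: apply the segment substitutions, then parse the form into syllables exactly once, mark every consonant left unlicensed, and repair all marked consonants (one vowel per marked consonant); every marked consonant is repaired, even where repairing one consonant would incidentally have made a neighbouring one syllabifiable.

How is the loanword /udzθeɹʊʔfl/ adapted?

Substitution: /d/ → /k/, /z/ → /w/, /θ/ → /m/, giving /ukwmeɹʊʔfl/.
The consonants /f/, /l/ cannot be parsed into a legal (C)(C)V(C) syllable (at most one coda consonant is licensed; onsets may contain at most 2 consonants).
Epenthesis after each stranded consonant: /f/ → /fe/, /l/ → /le/.

ukwmeɹʊʔfele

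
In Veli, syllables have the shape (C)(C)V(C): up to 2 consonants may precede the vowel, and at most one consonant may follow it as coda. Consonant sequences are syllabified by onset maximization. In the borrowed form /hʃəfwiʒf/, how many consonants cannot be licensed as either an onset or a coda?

1

Syllabifying with onset maximization leaves /f/ stranded (at most one coda consonant is licensed; onsets may contain at most 2 consonants).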